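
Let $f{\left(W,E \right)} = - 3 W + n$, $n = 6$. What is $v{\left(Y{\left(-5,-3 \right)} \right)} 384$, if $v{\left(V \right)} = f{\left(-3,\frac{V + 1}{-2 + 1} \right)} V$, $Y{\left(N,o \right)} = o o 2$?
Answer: $103680$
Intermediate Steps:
$Y{\left(N,o \right)} = 2 o^{2}$ ($Y{\left(N,o \right)} = o^{2} \cdot 2 = 2 o^{2}$)
$f{\left(W,E \right)} = 6 - 3 W$ ($f{\left(W,E \right)} = - 3 W + 6 = 6 - 3 W$)
$v{\left(V \right)} = 15 V$ ($v{\left(V \right)} = \left(6 - -9\right) V = \left(6 + 9\right) V = 15 V$)
$v{\left(Y{\left(-5,-3 \right)} \right)} 384 = 15 \cdot 2 \left(-3\right)^{2} \cdot 384 = 15 \cdot 2 \cdot 9 \cdot 384 = 15 \cdot 18 \cdot 384 = 270 \cdot 384 = 103680$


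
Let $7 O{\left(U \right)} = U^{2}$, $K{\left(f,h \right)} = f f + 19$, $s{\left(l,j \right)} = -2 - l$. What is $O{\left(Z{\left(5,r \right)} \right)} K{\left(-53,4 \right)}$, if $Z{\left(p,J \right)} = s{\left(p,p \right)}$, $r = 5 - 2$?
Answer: $19796$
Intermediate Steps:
$r = 3$
$K{\left(f,h \right)} = 19 + f^{2}$ ($K{\left(f,h \right)} = f^{2} + 19 = 19 + f^{2}$)
$Z{\left(p,J \right)} = -2 - p$
$O{\left(U \right)} = \frac{U^{2}}{7}$
$O{\left(Z{\left(5,r \right)} \right)} K{\left(-53,4 \right)} = \frac{\left(-2 - 5\right)^{2}}{7} \left(19 + \left(-53\right)^{2}\right) = \frac{\left(-2 - 5\right)^{2}}{7} \left(19 + 2809\right) = \frac{\left(-7\right)^{2}}{7} \cdot 2828 = \frac{1}{7} \cdot 49 \cdot 2828 = 7 \cdot 2828 = 19796$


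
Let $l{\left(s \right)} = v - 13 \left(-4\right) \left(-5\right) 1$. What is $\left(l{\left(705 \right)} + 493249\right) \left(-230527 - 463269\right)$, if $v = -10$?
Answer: $-342026858284$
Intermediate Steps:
$l{\left(s \right)} = -270$ ($l{\left(s \right)} = -10 - 13 \left(-4\right) \left(-5\right) 1 = -10 - 13 \cdot 20 \cdot 1 = -10 - 260 = -270$)
$\left(l{\left(705 \right)} + 493249\right) \left(-230527 - 463269\right) = \left(-270 + 493249\right) \left(-230527 - 463269\right) = 492979 \left(-693796\right) = -342026858284$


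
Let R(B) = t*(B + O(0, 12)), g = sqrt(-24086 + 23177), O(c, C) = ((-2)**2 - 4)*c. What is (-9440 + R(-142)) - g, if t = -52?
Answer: -2056 - 3*I*sqrt(101) ≈ -2056.0 - 30.15*I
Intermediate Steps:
O(c, C) = 0 (O(c, C) = (4 - 4)*c = 0*c = 0)
g = 3*I*sqrt(101) (g = sqrt(-909) = 3*I*sqrt(101) ≈ 30.15*I)
R(B) = -52*B (R(B) = -52*(B + 0) = -52*B)
(-9440 + R(-142)) - g = (-9440 - 52*(-142)) - 3*I*sqrt(101) = (-9440 + 7384) - 3*I*sqrt(101) = -2056 - 3*I*sqrt(101)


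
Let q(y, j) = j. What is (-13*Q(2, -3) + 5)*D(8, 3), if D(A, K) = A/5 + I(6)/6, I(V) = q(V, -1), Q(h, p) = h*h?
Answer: -2021/30 ≈ -67.367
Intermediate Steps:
Q(h, p) = h**2
I(V) = -1
D(A, K) = -1/6 + A/5 (D(A, K) = A/5 - 1/6 = -1/6 + A/5)
(-13*Q(2, -3) + 5)*D(8, 3) = (-13*2**2 + 5)*(-1/6 + (1/5)*8) = (-13*4 + 5)*(-1/6 + 8/5) = (-52 + 5)*(43/30) = -47*43/30 = -2021/30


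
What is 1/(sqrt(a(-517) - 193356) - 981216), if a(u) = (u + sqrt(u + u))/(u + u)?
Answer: 1034/(-1014577344 + sqrt(1034)*sqrt(-199929587 - I*sqrt(1034))) ≈ -1.0191e-6 + 4.5672e-10*I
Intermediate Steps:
a(u) = (u + sqrt(2)*sqrt(u))/(2*u) (a(u) = (u + sqrt(2*u))/((2*u)) = (u + sqrt(2)*sqrt(u))*(1/(2*u)) = (u + sqrt(2)*sqrt(u))/(2*u))
1/(sqrt(a(-517) - 193356) - 981216) = 1/(sqrt((1/2 + sqrt(2)/(2*sqrt(-517))) - 193356) - 981216) = 1/(sqrt((1/2 + sqrt(2)*(-I*sqrt(517)/517)/2) - 193356) - 981216) = 1/(sqrt((1/2 - I*sqrt(1034)/1034) - 193356) - 981216) = 1/(sqrt(-386711/2 - I*sqrt(1034)/1034) - 981216) = 1/(-981216 + sqrt(-386711/2 - I*sqrt(1034)/1034))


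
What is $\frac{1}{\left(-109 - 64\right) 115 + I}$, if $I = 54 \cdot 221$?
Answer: $- \frac{1}{7961} \approx -0.00012561$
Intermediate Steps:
$I = 11934$
$\frac{1}{\left(-109 - 64\right) 115 + I} = \frac{1}{\left(-109 - 64\right) 115 + 11934} = \frac{1}{\left(-173\right) 115 + 11934} = \frac{1}{-19895 + 11934} = \frac{1}{-7961} = - \frac{1}{7961}$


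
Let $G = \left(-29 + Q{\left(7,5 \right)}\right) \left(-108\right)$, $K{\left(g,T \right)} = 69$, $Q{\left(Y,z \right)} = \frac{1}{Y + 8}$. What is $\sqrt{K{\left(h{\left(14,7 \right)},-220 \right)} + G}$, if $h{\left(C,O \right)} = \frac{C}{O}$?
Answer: $\frac{\sqrt{79845}}{5} \approx 56.514$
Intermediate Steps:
$Q{\left(Y,z \right)} = \frac{1}{8 + Y}$
$G = \frac{15624}{5}$ ($G = \left(-29 + \frac{1}{8 + 7}\right) \left(-108\right) = \left(-29 + \frac{1}{15}\right) \left(-108\right) = \left(- \frac{434}{15}\right) \left(-108\right) = \frac{15624}{5} \approx 3124.8$)
$\sqrt{K{\left(h{\left(14,7 \right)},-220 \right)} + G} = \sqrt{69 + \frac{15624}{5}} = \sqrt{\frac{15969}{5}} = \frac{\sqrt{79845}}{5}$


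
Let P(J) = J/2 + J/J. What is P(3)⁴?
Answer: 625/16 ≈ 39.063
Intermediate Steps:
P(J) = 1 + J/2 (P(J) = J*(½) + 1 = J/2 + 1 = 1 + J/2)
P(3)⁴ = (1 + (½)*3)⁴ = (1 + 3/2)⁴ = (5/2)⁴ = 625/16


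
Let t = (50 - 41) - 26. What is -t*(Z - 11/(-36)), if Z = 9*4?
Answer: 22219/36 ≈ 617.19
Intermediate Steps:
Z = 36
t = -17 (t = 9 - 26 = -17)
-t*(Z - 11/(-36)) = -(-17)*(36 - 11/(-36)) = -(-17)*(36 - 11*(-1/36)) = -(-17)*(36 + 11/36) = -(-17)*1307/36 = -1*(-22219/36) = 22219/36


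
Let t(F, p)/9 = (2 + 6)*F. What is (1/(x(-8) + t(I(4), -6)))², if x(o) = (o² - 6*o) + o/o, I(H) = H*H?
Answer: 1/1600225 ≈ 6.2491e-7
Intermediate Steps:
I(H) = H²
x(o) = 1 + o² - 6*o (x(o) = (o² - 6*o) + 1 = 1 + o² - 6*o)
t(F, p) = 72*F (t(F, p) = 9*((2 + 6)*F) = 9*(8*F) = 72*F)
(1/(x(-8) + t(I(4), -6)))² = (1/((1 + (-8)² - 6*(-8)) + 72*4²))² = (1/((1 + 64 + 48) + 72*16))² = (1/(113 + 1152))² = (1/1265)² = 1/1600225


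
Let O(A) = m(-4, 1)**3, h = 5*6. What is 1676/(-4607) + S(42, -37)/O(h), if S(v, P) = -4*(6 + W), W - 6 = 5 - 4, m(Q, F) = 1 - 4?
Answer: 194312/124389 ≈ 1.5621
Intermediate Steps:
m(Q, F) = -3
W = 7 (W = 6 + (5 - 4) = 6 + 1 = 7)
S(v, P) = -52 (S(v, P) = -4*(6 + 7) = -4*13 = -52)
h = 30
O(A) = -27 (O(A) = (-3)**3 = -27)
1676/(-4607) + S(42, -37)/O(h) = 1676/(-4607) - 52/(-27) = 1676*(-1/4607) - 52*(-1/27) = -1676/4607 + 52/27 = 194312/124389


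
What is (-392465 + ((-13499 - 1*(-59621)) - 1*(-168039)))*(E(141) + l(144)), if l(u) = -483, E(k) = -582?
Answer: 189893760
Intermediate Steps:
(-392465 + ((-13499 - 1*(-59621)) - 1*(-168039)))*(E(141) + l(144)) = (-392465 + ((-13499 - 1*(-59621)) - 1*(-168039)))*(-582 - 483) = (-392465 + ((-13499 + 59621) + 168039))*(-1065) = (-392465 + (46122 + 168039))*(-1065) = (-392465 + 214161)*(-1065) = -178304*(-1065) = 189893760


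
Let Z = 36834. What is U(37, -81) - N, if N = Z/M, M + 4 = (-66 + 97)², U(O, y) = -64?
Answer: -32694/319 ≈ -102.49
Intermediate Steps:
M = 957 (M = -4 + (-66 + 97)² = -4 + 31² = -4 + 961 = 957)
N = 12278/319 (N = 36834/957 = 36834*(1/957) = 12278/319 ≈ 38.489)
U(37, -81) - N = -64 - 1*12278/319 = -64 - 12278/319 = -32694/319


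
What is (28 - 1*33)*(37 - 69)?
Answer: 160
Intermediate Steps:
(28 - 1*33)*(37 - 69) = (28 - 33)*(-32) = -5*(-32) = 160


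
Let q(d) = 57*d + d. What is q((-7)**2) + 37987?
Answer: 40829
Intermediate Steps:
q(d) = 58*d
q((-7)**2) + 37987 = 58*(-7)**2 + 37987 = 58*49 + 37987 = 2842 + 37987 = 40829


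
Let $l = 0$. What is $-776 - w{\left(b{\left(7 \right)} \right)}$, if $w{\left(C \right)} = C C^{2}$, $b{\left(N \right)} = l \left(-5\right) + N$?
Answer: $-1119$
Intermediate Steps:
$b{\left(N \right)} = N$ ($b{\left(N \right)} = 0 \left(-5\right) + N = 0 + N = N$)
$w{\left(C \right)} = C^{3}$
$-776 - w{\left(b{\left(7 \right)} \right)} = -776 - 7^{3} = -776 - 343 = -1119$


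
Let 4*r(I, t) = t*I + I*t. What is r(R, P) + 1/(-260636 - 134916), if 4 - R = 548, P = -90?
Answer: 9683112959/395552 ≈ 24480.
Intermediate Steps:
R = -544 (R = 4 - 1*548 = 4 - 548 = -544)
r(I, t) = I*t/2 (r(I, t) = (t*I + I*t)/4 = (I*t + I*t)/4 = (2*I*t)/4 = I*t/2)
r(R, P) + 1/(-260636 - 134916) = (½)*(-544)*(-90) + 1/(-260636 - 134916) = 24480 + 1/(-395552) = 24480 - 1/395552 = 9683112959/395552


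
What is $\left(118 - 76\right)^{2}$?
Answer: $1764$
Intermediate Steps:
$\left(118 - 76\right)^{2} = 42^{2} = 1764$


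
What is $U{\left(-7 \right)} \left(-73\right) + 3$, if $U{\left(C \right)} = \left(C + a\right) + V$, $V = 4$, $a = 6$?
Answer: $-216$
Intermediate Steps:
$U{\left(C \right)} = 10 + C$ ($U{\left(C \right)} = \left(C + 6\right) + 4 = \left(6 + C\right) + 4 = 10 + C$)
$U{\left(-7 \right)} \left(-73\right) + 3 = \left(10 - 7\right) \left(-73\right) + 3 = 3 \left(-73\right) + 3 = -219 + 3 = -216$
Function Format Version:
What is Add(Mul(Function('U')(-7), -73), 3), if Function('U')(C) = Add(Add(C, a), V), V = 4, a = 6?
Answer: -216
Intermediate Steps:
Function('U')(C) = Add(10, C) (Function('U')(C) = Add(Add(C, 6), 4) = Add(Add(6, C), 4) = Add(10, C))
Add(Mul(Function('U')(-7), -73), 3) = Add(Mul(Add(10, -7), -73), 3) = Add(Mul(3, -73), 3) = Add(-219, 3) = -216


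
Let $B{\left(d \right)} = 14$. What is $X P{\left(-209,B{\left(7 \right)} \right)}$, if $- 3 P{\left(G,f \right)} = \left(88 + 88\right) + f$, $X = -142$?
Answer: $\frac{26980}{3} \approx 8993.3$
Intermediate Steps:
$P{\left(G,f \right)} = - \frac{176}{3} - \frac{f}{3}$ ($P{\left(G,f \right)} = - \frac{\left(88 + 88\right) + f}{3} = - \frac{176 + f}{3} = - \frac{176}{3} - \frac{f}{3}$)
$X P{\left(-209,B{\left(7 \right)} \right)} = - 142 \left(- \frac{176}{3} - \frac{14}{3}\right) = \left(-142\right) \left(- \frac{190}{3}\right) = \frac{26980}{3}$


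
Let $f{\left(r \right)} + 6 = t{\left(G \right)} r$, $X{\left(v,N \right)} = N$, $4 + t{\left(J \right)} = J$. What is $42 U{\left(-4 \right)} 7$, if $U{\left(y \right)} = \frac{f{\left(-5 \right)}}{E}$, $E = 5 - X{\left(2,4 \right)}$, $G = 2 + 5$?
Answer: $-6174$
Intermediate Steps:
$G = 7$
$t{\left(J \right)} = -4 + J$
$f{\left(r \right)} = -6 + 3 r$ ($f{\left(r \right)} = -6 + \left(-4 + 7\right) r = -6 + 3 r$)
$E = 1$ ($E = 5 - 4 = 1$)
$U{\left(y \right)} = -21$ ($U{\left(y \right)} = \frac{-6 + 3 \left(-5\right)}{1} = \left(-6 - 15\right) 1 = \left(-21\right) 1 = -21$)
$42 U{\left(-4 \right)} 7 = 42 \left(-21\right) 7 = \left(-882\right) 7 = -6174$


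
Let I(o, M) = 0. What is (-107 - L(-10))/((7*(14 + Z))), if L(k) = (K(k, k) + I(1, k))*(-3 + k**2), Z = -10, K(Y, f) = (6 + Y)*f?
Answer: -3987/28 ≈ -142.39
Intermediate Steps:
K(Y, f) = f*(6 + Y)
L(k) = k*(-3 + k**2)*(6 + k) (L(k) = (k*(6 + k) + 0)*(-3 + k**2) = (k*(6 + k))*(-3 + k**2) = k*(-3 + k**2)*(6 + k))
(-107 - L(-10))/((7*(14 + Z))) = (-107 - (-10)*(-3 + (-10)**2)*(6 - 10))/((7*(14 - 10))) = (-107 - (-10)*(-3 + 100)*(-4))/((7*4)) = (-107 - (-10)*97*(-4))/28 = (-107 - 1*3880)*(1/28) = (-107 - 3880)*(1/28) = -3987*1/28 = -3987/28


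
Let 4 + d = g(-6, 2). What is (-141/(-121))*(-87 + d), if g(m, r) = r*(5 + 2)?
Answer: -987/11 ≈ -89.727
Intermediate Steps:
g(m, r) = 7*r (g(m, r) = r*7 = 7*r)
d = 10 (d = -4 + 7*2 = -4 + 14 = 10)
(-141/(-121))*(-87 + d) = (-141/(-121))*(-87 + 10) = -141*(-1/121)*(-77) = (141/121)*(-77) = -987/11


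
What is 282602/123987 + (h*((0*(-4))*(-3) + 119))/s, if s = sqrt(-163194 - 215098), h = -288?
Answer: 282602/123987 + 17136*I*sqrt(94573)/94573 ≈ 2.2793 + 55.722*I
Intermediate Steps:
s = 2*I*sqrt(94573) (s = sqrt(-378292) = 2*I*sqrt(94573) ≈ 615.05*I)
282602/123987 + (h*((0*(-4))*(-3) + 119))/s = 282602/123987 + (-288*((0*(-4))*(-3) + 119))/((2*I*sqrt(94573))) = 282602*(1/123987) + (-288*(0*(-3) + 119))*(-I*sqrt(94573)/189146) = 282602/123987 + (-288*(0 + 119))*(-I*sqrt(94573)/189146) = 282602/123987 + (-288*119)*(-I*sqrt(94573)/189146) = 282602/123987 - (-17136)*I*sqrt(94573)/94573 = 282602/123987 + 17136*I*sqrt(94573)/94573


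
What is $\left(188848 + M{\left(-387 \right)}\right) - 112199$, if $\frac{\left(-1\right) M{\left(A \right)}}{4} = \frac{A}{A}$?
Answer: $76645$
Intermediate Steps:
$M{\left(A \right)} = -4$ ($M{\left(A \right)} = - 4 \frac{A}{A} = \left(-4\right) 1 = -4$)
$\left(188848 + M{\left(-387 \right)}\right) - 112199 = \left(188848 - 4\right) - 112199 = 188844 - 112199 = 76645$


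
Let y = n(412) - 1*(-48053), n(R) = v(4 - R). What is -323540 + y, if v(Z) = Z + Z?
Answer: -276303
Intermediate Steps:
v(Z) = 2*Z
n(R) = 8 - 2*R (n(R) = 2*(4 - R) = 8 - 2*R)
y = 47237 (y = (8 - 2*412) - 1*(-48053) = (8 - 824) + 48053 = -816 + 48053 = 47237)
-323540 + y = -323540 + 47237 = -276303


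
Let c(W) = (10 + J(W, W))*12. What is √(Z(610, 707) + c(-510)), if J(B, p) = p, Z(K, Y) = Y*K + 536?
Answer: √425806 ≈ 652.54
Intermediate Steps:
Z(K, Y) = 536 + K*Y (Z(K, Y) = K*Y + 536 = 536 + K*Y)
c(W) = 120 + 12*W (c(W) = (10 + W)*12 = 120 + 12*W)
√(Z(610, 707) + c(-510)) = √((536 + 610*707) + (120 + 12*(-510))) = √((536 + 431270) + (120 - 6120)) = √(431806 - 6000) = √425806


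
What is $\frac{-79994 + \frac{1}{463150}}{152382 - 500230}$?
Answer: $\frac{37049221099}{161105801200} \approx 0.22997$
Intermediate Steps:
$\frac{-79994 + \frac{1}{463150}}{152382 - 500230} = \frac{-79994 + \frac{1}{463150}}{-347848} = \left(- \frac{37049221099}{463150}\right) \left(- \frac{1}{347848}\right) = \frac{37049221099}{161105801200}$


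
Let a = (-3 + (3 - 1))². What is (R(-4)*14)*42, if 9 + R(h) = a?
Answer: -4704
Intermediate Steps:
a = 1 (a = (-3 + 2)² = (-1)² = 1)
R(h) = -8 (R(h) = -9 + 1 = -8)
(R(-4)*14)*42 = -8*14*42 = -112*42 = -4704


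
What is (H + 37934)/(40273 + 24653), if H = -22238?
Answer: 872/3607 ≈ 0.24175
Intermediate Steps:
(H + 37934)/(40273 + 24653) = (-22238 + 37934)/(40273 + 24653) = 15696/64926 = 15696*(1/64926) = 872/3607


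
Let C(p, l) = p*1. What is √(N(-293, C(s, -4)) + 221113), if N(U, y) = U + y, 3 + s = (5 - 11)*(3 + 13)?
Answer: √220721 ≈ 469.81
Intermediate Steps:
s = -99 (s = -3 + (5 - 11)*(3 + 13) = -3 - 6*16 = -3 - 96 = -99)
C(p, l) = p
√(N(-293, C(s, -4)) + 221113) = √((-293 - 99) + 221113) = √(-392 + 221113) = √220721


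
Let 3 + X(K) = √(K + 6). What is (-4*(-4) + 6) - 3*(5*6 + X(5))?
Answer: -59 - 3*√11 ≈ -68.950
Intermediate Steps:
X(K) = -3 + √(6 + K) (X(K) = -3 + √(K + 6) = -3 + √(6 + K))
(-4*(-4) + 6) - 3*(5*6 + X(5)) = (-4*(-4) + 6) - 3*(5*6 + (-3 + √(6 + 5))) = (16 + 6) - 3*(30 + (-3 + √11)) = 22 - 3*(27 + √11) = 22 + (-81 - 3*√11) = -59 - 3*√11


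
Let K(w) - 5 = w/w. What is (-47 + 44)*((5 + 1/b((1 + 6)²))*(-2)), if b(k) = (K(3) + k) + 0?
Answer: 1656/55 ≈ 30.109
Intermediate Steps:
K(w) = 6 (K(w) = 5 + w/w = 5 + 1 = 6)
b(k) = 6 + k (b(k) = (6 + k) + 0 = 6 + k)
(-47 + 44)*((5 + 1/b((1 + 6)²))*(-2)) = (-47 + 44)*((5 + 1/(6 + (1 + 6)²))*(-2)) = -3*(5 + 1/(6 + 7²))*(-2) = -3*(5 + 1/(6 + 49))*(-2) = -3*(5 + 1/55)*(-2) = -828*(-2)/55 = -3*(-552/55) = 1656/55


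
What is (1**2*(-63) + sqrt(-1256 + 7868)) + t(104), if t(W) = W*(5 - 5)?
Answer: -63 + 2*sqrt(1653) ≈ 18.314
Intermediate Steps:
t(W) = 0 (t(W) = W*0 = 0)
(1**2*(-63) + sqrt(-1256 + 7868)) + t(104) = (1**2*(-63) + sqrt(-1256 + 7868)) + 0 = (1*(-63) + sqrt(6612)) + 0 = (-63 + 2*sqrt(1653)) + 0 = -63 + 2*sqrt(1653)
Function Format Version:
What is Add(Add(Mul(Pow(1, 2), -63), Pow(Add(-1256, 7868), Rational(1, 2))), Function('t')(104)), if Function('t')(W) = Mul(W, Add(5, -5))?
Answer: Add(-63, Mul(2, Pow(1653, Rational(1, 2)))) ≈ 18.314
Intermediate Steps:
Function('t')(W) = 0 (Function('t')(W) = Mul(W, 0) = 0)
Add(Add(Mul(Pow(1, 2), -63), Pow(Add(-1256, 7868), Rational(1, 2))), Function('t')(104)) = Add(Add(Mul(Pow(1, 2), -63), Pow(Add(-1256, 7868), Rational(1, 2))), 0) = Add(Add(Mul(1, -63), Pow(6612, Rational(1, 2))), 0) = Add(Add(-63, Mul(2, Pow(1653, Rational(1, 2)))), 0) = Add(-63, Mul(2, Pow(1653, Rational(1, 2))))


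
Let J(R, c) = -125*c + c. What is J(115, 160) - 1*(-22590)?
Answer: 2750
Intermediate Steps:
J(R, c) = -124*c
J(115, 160) - 1*(-22590) = -124*160 - 1*(-22590) = -19840 + 22590 = 2750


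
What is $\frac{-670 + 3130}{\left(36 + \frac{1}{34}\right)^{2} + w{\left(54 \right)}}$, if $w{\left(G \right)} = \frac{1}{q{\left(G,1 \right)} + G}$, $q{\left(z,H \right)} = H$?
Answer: $\frac{156406800}{82535531} \approx 1.895$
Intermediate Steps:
$w{\left(G \right)} = \frac{1}{1 + G}$
$\frac{-670 + 3130}{\left(36 + \frac{1}{34}\right)^{2} + w{\left(54 \right)}} = \frac{-670 + 3130}{\left(36 + \frac{1}{34}\right)^{2} + \frac{1}{1 + 54}} = \frac{2460}{\left(36 + \frac{1}{34}\right)^{2} + \frac{1}{55}} = \frac{2460}{\left(\frac{1225}{34}\right)^{2} + \frac{1}{55}} = \frac{2460}{\frac{1500625}{1156} + \frac{1}{55}} = \frac{2460}{\frac{82535531}{63580}} = 2460 \cdot \frac{63580}{82535531} = \frac{156406800}{82535531}$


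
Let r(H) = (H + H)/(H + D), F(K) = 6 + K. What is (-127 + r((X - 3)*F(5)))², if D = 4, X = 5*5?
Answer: 236513641/15129 ≈ 15633.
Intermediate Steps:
X = 25
r(H) = 2*H/(4 + H) (r(H) = (H + H)/(H + 4) = (2*H)/(4 + H) = 2*H/(4 + H))
(-127 + r((X - 3)*F(5)))² = (-127 + 2*((25 - 3)*(6 + 5))/(4 + (25 - 3)*(6 + 5)))² = (-127 + 2*(22*11)/(4 + 22*11))² = (-127 + 2*242/(4 + 242))² = (-127 + 2*242/246)² = (-127 + 2*242*(1/246))² = (-127 + 242/123)² = (-15379/123)² = 236513641/15129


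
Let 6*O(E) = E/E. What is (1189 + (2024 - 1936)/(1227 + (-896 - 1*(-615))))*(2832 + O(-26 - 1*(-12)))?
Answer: 868869083/258 ≈ 3.3677e+6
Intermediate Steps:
O(E) = ⅙ (O(E) = (E/E)/6 = (⅙)*1 = ⅙)
(1189 + (2024 - 1936)/(1227 + (-896 - 1*(-615))))*(2832 + O(-26 - 1*(-12))) = (1189 + (2024 - 1936)/(1227 + (-896 - 1*(-615))))*(2832 + ⅙) = (1189 + 88/(1227 + (-896 + 615)))*(16993/6) = (1189 + 88/(1227 - 281))*(16993/6) = (1189 + 88/946)*(16993/6) = (1189 + 88*(1/946))*(16993/6) = (1189 + 4/43)*(16993/6) = (51131/43)*(16993/6) = 868869083/258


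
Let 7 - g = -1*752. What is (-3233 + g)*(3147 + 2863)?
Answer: -14868740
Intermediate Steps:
g = 759 (g = 7 - (-1)*752 = 7 - 1*(-752) = 7 + 752 = 759)
(-3233 + g)*(3147 + 2863) = (-3233 + 759)*(3147 + 2863) = -2474*6010 = -14868740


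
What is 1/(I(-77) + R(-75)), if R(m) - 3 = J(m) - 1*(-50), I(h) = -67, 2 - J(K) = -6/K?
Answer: -25/302 ≈ -0.082781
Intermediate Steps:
J(K) = 2 + 6/K (J(K) = 2 - (-6)/K = 2 + 6/K)
R(m) = 55 + 6/m (R(m) = 3 + ((2 + 6/m) - 1*(-50)) = 3 + ((2 + 6/m) + 50) = 3 + (52 + 6/m) = 55 + 6/m)
1/(I(-77) + R(-75)) = 1/(-67 + (55 + 6/(-75))) = 1/(-67 + (55 + 6*(-1/75))) = 1/(-67 + (55 - 2/25)) = 1/(-67 + 1373/25) = 1/(-302/25) = -25/302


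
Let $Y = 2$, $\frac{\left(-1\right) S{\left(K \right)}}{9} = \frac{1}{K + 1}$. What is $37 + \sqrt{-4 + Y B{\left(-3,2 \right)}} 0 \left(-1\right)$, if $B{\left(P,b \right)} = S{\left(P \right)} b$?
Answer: $37$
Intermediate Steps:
$S{\left(K \right)} = - \frac{9}{1 + K}$ ($S{\left(K \right)} = - \frac{9}{K + 1} = - \frac{9}{1 + K}$)
$B{\left(P,b \right)} = - \frac{9 b}{1 + P}$ ($B{\left(P,b \right)} = - \frac{9}{1 + P} b = - \frac{9 b}{1 + P}$)
$37 + \sqrt{-4 + Y B{\left(-3,2 \right)}} 0 \left(-1\right) = 37 + \sqrt{-4 + 2 \left(\left(-9\right) 2 \frac{1}{1 - 3}\right)} 0 \left(-1\right) = 37 + \sqrt{-4 + 2 \left(\left(-9\right) 2 \frac{1}{-2}\right)} 0 = 37 + \sqrt{-4 + 2 \left(\left(-9\right) 2 \left(- \frac{1}{2}\right)\right)} 0 = 37 + \sqrt{-4 + 2 \cdot 9} \cdot 0 = 37 + \sqrt{-4 + 18} \cdot 0 = 37 + \sqrt{14} \cdot 0 = 37 + 0 = 37$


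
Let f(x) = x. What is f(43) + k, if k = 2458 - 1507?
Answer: 994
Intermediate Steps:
k = 951
f(43) + k = 43 + 951 = 994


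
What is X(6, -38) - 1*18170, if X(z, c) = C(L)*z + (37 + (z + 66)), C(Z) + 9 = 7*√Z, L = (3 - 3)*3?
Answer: -18115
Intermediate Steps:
L = 0 (L = 0*3 = 0)
C(Z) = -9 + 7*√Z
X(z, c) = 103 - 8*z (X(z, c) = (-9 + 7*√0)*z + (37 + (z + 66)) = (-9 + 7*0)*z + (37 + (66 + z)) = (-9 + 0)*z + (103 + z) = -9*z + (103 + z) = 103 - 8*z)
X(6, -38) - 1*18170 = (103 - 8*6) - 1*18170 = (103 - 48) - 18170 = 55 - 18170 = -18115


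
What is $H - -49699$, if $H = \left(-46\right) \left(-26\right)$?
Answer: $50895$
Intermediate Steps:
$H = 1196$
$H - -49699 = 1196 - -49699 = 1196 + 49699 = 50895$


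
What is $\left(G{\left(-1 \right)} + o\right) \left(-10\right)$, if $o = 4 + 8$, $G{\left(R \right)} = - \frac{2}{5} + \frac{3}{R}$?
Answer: $-86$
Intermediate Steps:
$G{\left(R \right)} = - \frac{2}{5} + \frac{3}{R}$ ($G{\left(R \right)} = \left(-2\right) \frac{1}{5} + \frac{3}{R} = - \frac{2}{5} + \frac{3}{R}$)
$o = 12$
$\left(G{\left(-1 \right)} + o\right) \left(-10\right) = \left(\left(- \frac{2}{5} + \frac{3}{-1}\right) + 12\right) \left(-10\right) = \left(\left(- \frac{2}{5} + 3 \left(-1\right)\right) + 12\right) \left(-10\right) = \left(\left(- \frac{2}{5} - 3\right) + 12\right) \left(-10\right) = \left(- \frac{17}{5} + 12\right) \left(-10\right) = \frac{43}{5} \left(-10\right) = -86$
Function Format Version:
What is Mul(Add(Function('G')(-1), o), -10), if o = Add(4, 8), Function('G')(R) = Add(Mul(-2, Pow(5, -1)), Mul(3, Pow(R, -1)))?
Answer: -86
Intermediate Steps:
Function('G')(R) = Add(Rational(-2, 5), Mul(3, Pow(R, -1))) (Function('G')(R) = Add(Mul(-2, Rational(1, 5)), Mul(3, Pow(R, -1))) = Add(Rational(-2, 5), Mul(3, Pow(R, -1))))
o = 12
Mul(Add(Function('G')(-1), o), -10) = Mul(Add(Add(Rational(-2, 5), Mul(3, Pow(-1, -1))), 12), -10) = Mul(Add(Add(Rational(-2, 5), Mul(3, -1)), 12), -10) = Mul(Add(Add(Rational(-2, 5), -3), 12), -10) = Mul(Add(Rational(-17, 5), 12), -10) = Mul(Rational(43, 5), -10) = -86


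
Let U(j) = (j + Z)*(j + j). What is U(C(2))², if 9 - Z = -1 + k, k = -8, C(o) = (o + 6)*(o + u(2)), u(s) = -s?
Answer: 0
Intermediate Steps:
C(o) = (-2 + o)*(6 + o) (C(o) = (o + 6)*(o - 1*2) = (6 + o)*(o - 2) = (6 + o)*(-2 + o) = (-2 + o)*(6 + o))
Z = 18 (Z = 9 - (-1 - 8) = 9 - 1*(-9) = 9 + 9 = 18)
U(j) = 2*j*(18 + j) (U(j) = (j + 18)*(j + j) = (18 + j)*(2*j) = 2*j*(18 + j))
U(C(2))² = (2*(-12 + 2² + 4*2)*(18 + (-12 + 2² + 4*2)))² = (2*(-12 + 4 + 8)*(18 + (-12 + 4 + 8)))² = (2*0*(18 + 0))² = (2*0*18)² = 0² = 0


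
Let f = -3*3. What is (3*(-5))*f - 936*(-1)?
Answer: 1071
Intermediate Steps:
f = -9
(3*(-5))*f - 936*(-1) = (3*(-5))*(-9) - 936*(-1) = -15*(-9) - 1*(-936) = 135 + 936 = 1071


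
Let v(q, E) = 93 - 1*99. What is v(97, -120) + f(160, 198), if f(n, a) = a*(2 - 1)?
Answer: 192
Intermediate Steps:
f(n, a) = a (f(n, a) = a*1 = a)
v(q, E) = -6 (v(q, E) = 93 - 99 = -6)
v(97, -120) + f(160, 198) = -6 + 198 = 192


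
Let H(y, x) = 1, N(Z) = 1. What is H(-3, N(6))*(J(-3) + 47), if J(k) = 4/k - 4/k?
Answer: 47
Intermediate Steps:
J(k) = 0 (J(k) = 4/k - 4/k = 0)
H(-3, N(6))*(J(-3) + 47) = 1*(0 + 47) = 1*47 = 47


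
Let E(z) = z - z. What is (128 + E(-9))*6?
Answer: 768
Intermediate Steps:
E(z) = 0
(128 + E(-9))*6 = (128 + 0)*6 = 128*6 = 768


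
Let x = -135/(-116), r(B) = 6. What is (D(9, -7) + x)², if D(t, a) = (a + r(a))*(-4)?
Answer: 358801/13456 ≈ 26.665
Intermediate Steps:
D(t, a) = -24 - 4*a (D(t, a) = (a + 6)*(-4) = (6 + a)*(-4) = -24 - 4*a)
x = 135/116 (x = -135*(-1/116) = 135/116 ≈ 1.1638)
(D(9, -7) + x)² = ((-24 - 4*(-7)) + 135/116)² = ((-24 + 28) + 135/116)² = (4 + 135/116)² = (599/116)² = 358801/13456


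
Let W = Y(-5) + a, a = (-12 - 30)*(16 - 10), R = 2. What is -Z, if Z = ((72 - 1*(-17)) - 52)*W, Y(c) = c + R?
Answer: 9435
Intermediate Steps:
Y(c) = 2 + c (Y(c) = c + 2 = 2 + c)
a = -252 (a = -42*6 = -252)
W = -255 (W = (2 - 5) - 252 = -3 - 252 = -255)
Z = -9435 (Z = ((72 - 1*(-17)) - 52)*(-255) = ((72 + 17) - 52)*(-255) = (89 - 52)*(-255) = 37*(-255) = -9435)
-Z = -1*(-9435) = 9435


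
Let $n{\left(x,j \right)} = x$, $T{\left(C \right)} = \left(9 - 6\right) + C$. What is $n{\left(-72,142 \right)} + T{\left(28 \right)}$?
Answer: $-41$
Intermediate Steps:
$T{\left(C \right)} = 3 + C$
$n{\left(-72,142 \right)} + T{\left(28 \right)} = -72 + \left(3 + 28\right) = -72 + 31 = -41$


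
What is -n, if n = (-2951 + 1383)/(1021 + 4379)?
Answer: 196/675 ≈ 0.29037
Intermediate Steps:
n = -196/675 (n = -1568/5400 = -1568*1/5400 = -196/675 ≈ -0.29037)
-n = -1*(-196/675) = 196/675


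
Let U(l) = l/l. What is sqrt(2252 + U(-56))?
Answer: sqrt(2253) ≈ 47.466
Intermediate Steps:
U(l) = 1
sqrt(2252 + U(-56)) = sqrt(2252 + 1) = sqrt(2253)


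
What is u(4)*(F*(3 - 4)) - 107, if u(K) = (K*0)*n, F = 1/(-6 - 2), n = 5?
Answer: -107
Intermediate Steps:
F = -⅛ (F = 1/(-8) = -⅛ ≈ -0.12500)
u(K) = 0 (u(K) = (K*0)*5 = 0*5 = 0)
u(4)*(F*(3 - 4)) - 107 = 0*(-(3 - 4)/8) - 107 = 0*(-⅛*(-1)) - 107 = 0*(⅛) - 107 = 0 - 107 = -107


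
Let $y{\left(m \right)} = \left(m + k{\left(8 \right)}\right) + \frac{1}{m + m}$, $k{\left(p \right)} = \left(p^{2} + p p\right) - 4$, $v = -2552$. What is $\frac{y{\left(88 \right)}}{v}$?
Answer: $- \frac{37313}{449152} \approx -0.083074$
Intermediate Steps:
$k{\left(p \right)} = -4 + 2 p^{2}$ ($k{\left(p \right)} = \left(p^{2} + p^{2}\right) - 4 = 2 p^{2} - 4 = -4 + 2 p^{2}$)
$y{\left(m \right)} = 124 + m + \frac{1}{2 m}$ ($y{\left(m \right)} = \left(m - \left(4 - 2 \cdot 8^{2}\right)\right) + \frac{1}{m + m} = \left(m + \left(-4 + 2 \cdot 64\right)\right) + \frac{1}{2 m} = \left(m + \left(-4 + 128\right)\right) + \frac{1}{2 m} = \left(m + 124\right) + \frac{1}{2 m} = \left(124 + m\right) + \frac{1}{2 m} = 124 + m + \frac{1}{2 m}$)
$\frac{y{\left(88 \right)}}{v} = \frac{124 + 88 + \frac{1}{2 \cdot 88}}{-2552} = \left(124 + 88 + \frac{1}{2} \cdot \frac{1}{88}\right) \left(- \frac{1}{2552}\right) = \left(124 + 88 + \frac{1}{176}\right) \left(- \frac{1}{2552}\right) = \frac{37313}{176} \left(- \frac{1}{2552}\right) = - \frac{37313}{449152}$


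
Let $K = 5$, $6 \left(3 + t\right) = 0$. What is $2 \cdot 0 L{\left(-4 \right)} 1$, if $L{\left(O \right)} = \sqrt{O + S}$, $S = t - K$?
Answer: $0$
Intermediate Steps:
$t = -3$ ($t = -3 + \frac{1}{6} \cdot 0 = -3 + 0 = -3$)
$S = -8$ ($S = -3 - 5 = -8$)
$L{\left(O \right)} = \sqrt{-8 + O}$ ($L{\left(O \right)} = \sqrt{O - 8} = \sqrt{-8 + O}$)
$2 \cdot 0 L{\left(-4 \right)} 1 = 2 \cdot 0 \sqrt{-8 - 4} \cdot 1 = 2 \cdot 0 \sqrt{-12} \cdot 1 = 2 \cdot 0 \cdot 2 i \sqrt{3} \cdot 1 = 2 \cdot 0 \cdot 1 = 2 \cdot 0 = 0$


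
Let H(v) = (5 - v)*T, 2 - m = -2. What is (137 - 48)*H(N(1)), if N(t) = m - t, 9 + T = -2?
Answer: -1958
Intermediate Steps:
m = 4 (m = 2 - 1*(-2) = 2 + 2 = 4)
T = -11 (T = -9 - 2 = -11)
N(t) = 4 - t
H(v) = -55 + 11*v (H(v) = (5 - v)*(-11) = -55 + 11*v)
(137 - 48)*H(N(1)) = (137 - 48)*(-55 + 11*(4 - 1*1)) = 89*(-55 + 11*(4 - 1)) = 89*(-55 + 11*3) = 89*(-55 + 33) = 89*(-22) = -1958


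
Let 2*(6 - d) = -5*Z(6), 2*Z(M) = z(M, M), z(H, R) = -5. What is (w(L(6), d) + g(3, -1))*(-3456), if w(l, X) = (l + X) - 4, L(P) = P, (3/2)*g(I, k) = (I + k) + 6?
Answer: -24480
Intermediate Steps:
g(I, k) = 4 + 2*I/3 + 2*k/3 (g(I, k) = 2*((I + k) + 6)/3 = 2*(6 + I + k)/3 = 4 + 2*I/3 + 2*k/3)
Z(M) = -5/2 (Z(M) = (½)*(-5) = -5/2)
d = -¼ (d = 6 - (-5)*(-5)/(2*2) = 6 - ½*25/2 = 6 - 25/4 = -¼ ≈ -0.25000)
w(l, X) = -4 + X + l (w(l, X) = (X + l) - 4 = -4 + X + l)
(w(L(6), d) + g(3, -1))*(-3456) = ((-4 - ¼ + 6) + (4 + (⅔)*3 + (⅔)*(-1)))*(-3456) = (7/4 + (4 + 2 - ⅔))*(-3456) = (7/4 + 16/3)*(-3456) = (85/12)*(-3456) = -24480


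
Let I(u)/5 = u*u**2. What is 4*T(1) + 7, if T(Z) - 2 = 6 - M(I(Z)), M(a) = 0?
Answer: 39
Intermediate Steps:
I(u) = 5*u**3 (I(u) = 5*(u*u**2) = 5*u**3)
T(Z) = 8 (T(Z) = 2 + (6 - 1*0) = 2 + (6 + 0) = 2 + 6 = 8)
4*T(1) + 7 = 4*8 + 7 = 32 + 7 = 39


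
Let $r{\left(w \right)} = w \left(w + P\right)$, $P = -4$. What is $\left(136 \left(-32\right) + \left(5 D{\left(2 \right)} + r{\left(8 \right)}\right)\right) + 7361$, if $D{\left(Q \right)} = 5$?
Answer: $3066$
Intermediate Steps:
$r{\left(w \right)} = w \left(-4 + w\right)$ ($r{\left(w \right)} = w \left(w - 4\right) = w \left(-4 + w\right)$)
$\left(136 \left(-32\right) + \left(5 D{\left(2 \right)} + r{\left(8 \right)}\right)\right) + 7361 = \left(136 \left(-32\right) + \left(5 \cdot 5 + 8 \left(-4 + 8\right)\right)\right) + 7361 = \left(-4352 + \left(25 + 8 \cdot 4\right)\right) + 7361 = \left(-4352 + \left(25 + 32\right)\right) + 7361 = \left(-4352 + 57\right) + 7361 = -4295 + 7361 = 3066$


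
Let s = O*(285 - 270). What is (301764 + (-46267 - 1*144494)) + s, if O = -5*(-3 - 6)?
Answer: 111678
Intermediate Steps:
O = 45 (O = -5*(-9) = 45)
s = 675 (s = 45*(285 - 270) = 45*15 = 675)
(301764 + (-46267 - 1*144494)) + s = (301764 + (-46267 - 1*144494)) + 675 = (301764 + (-46267 - 144494)) + 675 = (301764 - 190761) + 675 = 111003 + 675 = 111678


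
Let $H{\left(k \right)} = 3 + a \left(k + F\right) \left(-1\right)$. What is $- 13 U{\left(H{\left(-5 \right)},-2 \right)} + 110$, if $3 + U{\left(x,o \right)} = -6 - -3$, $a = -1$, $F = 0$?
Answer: $188$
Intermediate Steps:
$H{\left(k \right)} = 3 + k$ ($H{\left(k \right)} = 3 + - (k + 0) \left(-1\right) = 3 + - k \left(-1\right) = 3 + k$)
$U{\left(x,o \right)} = -6$ ($U{\left(x,o \right)} = -3 - 3 = -6$)
$- 13 U{\left(H{\left(-5 \right)},-2 \right)} + 110 = \left(-13\right) \left(-6\right) + 110 = 78 + 110 = 188$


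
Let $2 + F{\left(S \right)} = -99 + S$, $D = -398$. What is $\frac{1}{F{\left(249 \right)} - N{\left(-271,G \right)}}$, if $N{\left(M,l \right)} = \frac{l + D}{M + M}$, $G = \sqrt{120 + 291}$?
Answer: $\frac{53212}{7836301} - \frac{2 \sqrt{411}}{23508903} \approx 0.0067887$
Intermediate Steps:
$F{\left(S \right)} = -101 + S$ ($F{\left(S \right)} = -2 + \left(-99 + S\right) = -101 + S$)
$G = \sqrt{411} \approx 20.273$
$N{\left(M,l \right)} = \frac{-398 + l}{2 M}$ ($N{\left(M,l \right)} = \frac{l - 398}{M + M} = \frac{-398 + l}{2 M}$)
$\frac{1}{F{\left(249 \right)} - N{\left(-271,G \right)}} = \frac{1}{\left(-101 + 249\right) - \frac{-398 + \sqrt{411}}{2 \left(-271\right)}} = \frac{1}{148 - \frac{1}{2} \left(- \frac{1}{271}\right) \left(-398 + \sqrt{411}\right)} = \frac{1}{148 - \left(\frac{199}{271} - \frac{\sqrt{411}}{542}\right)} = \frac{1}{\frac{39909}{271} + \frac{\sqrt{411}}{542}}$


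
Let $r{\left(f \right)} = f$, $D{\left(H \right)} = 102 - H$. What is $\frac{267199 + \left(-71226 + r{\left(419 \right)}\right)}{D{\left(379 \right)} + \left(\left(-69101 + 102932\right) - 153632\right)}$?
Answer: $- \frac{4676}{2859} \approx -1.6355$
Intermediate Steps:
$\frac{267199 + \left(-71226 + r{\left(419 \right)}\right)}{D{\left(379 \right)} + \left(\left(-69101 + 102932\right) - 153632\right)} = \frac{267199 + \left(-71226 + 419\right)}{\left(102 - 379\right) + \left(\left(-69101 + 102932\right) - 153632\right)} = \frac{267199 - 70807}{\left(102 - 379\right) + \left(33831 - 153632\right)} = \frac{196392}{-277 - 119801} = \frac{196392}{-120078} = 196392 \left(- \frac{1}{120078}\right) = - \frac{4676}{2859}$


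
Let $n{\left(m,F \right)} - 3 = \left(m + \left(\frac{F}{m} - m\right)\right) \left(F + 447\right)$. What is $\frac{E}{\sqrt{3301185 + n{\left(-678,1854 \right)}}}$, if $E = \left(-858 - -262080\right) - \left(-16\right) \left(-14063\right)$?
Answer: $\frac{36214 \sqrt{42072525555}}{372323235} \approx 19.951$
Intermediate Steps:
$n{\left(m,F \right)} = 3 + \frac{F \left(447 + F\right)}{m}$ ($n{\left(m,F \right)} = 3 + \left(m + \left(\frac{F}{m} - m\right)\right) \left(F + 447\right) = 3 + \left(m + \left(- m + \frac{F}{m}\right)\right) \left(447 + F\right) = 3 + \frac{F}{m} \left(447 + F\right) = 3 + \frac{F \left(447 + F\right)}{m}$)
$E = 36214$ ($E = \left(-858 + 262080\right) - 225008 = 261222 - 225008 = 36214$)
$\frac{E}{\sqrt{3301185 + n{\left(-678,1854 \right)}}} = \frac{36214}{\sqrt{3301185 + \frac{1854^{2} + 3 \left(-678\right) + 447 \cdot 1854}{-678}}} = \frac{36214}{\sqrt{3301185 - \frac{3437316 - 2034 + 828738}{678}}} = \frac{36214}{\sqrt{3301185 - \frac{710670}{113}}} = \frac{36214}{\sqrt{\frac{372323235}{113}}} = \frac{36214}{\frac{1}{113} \sqrt{42072525555}} = 36214 \frac{\sqrt{42072525555}}{372323235} = \frac{36214 \sqrt{42072525555}}{372323235}$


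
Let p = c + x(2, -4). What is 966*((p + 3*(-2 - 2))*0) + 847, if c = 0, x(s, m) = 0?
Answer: 847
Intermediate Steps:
p = 0 (p = 0 + 0 = 0)
966*((p + 3*(-2 - 2))*0) + 847 = 966*((0 + 3*(-2 - 2))*0) + 847 = 966*((0 + 3*(-4))*0) + 847 = 966*((0 - 12)*0) + 847 = 966*(-12*0) + 847 = 966*0 + 847 = 0 + 847 = 847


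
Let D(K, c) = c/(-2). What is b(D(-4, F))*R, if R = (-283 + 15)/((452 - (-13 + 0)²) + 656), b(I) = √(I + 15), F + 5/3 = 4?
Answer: -134*√498/2817 ≈ -1.0615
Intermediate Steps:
F = 7/3 (F = -5/3 + 4 = 7/3 ≈ 2.3333)
D(K, c) = -c/2 (D(K, c) = c*(-½) = -c/2)
b(I) = √(15 + I)
R = -268/939 (R = -268/((452 - 1*(-13)²) + 656) = -268/((452 - 1*169) + 656) = -268/((452 - 169) + 656) = -268/(283 + 656) = -268/939 ≈ -0.28541)
b(D(-4, F))*R = √(15 - ½*7/3)*(-268/939) = √(15 - 7/6)*(-268/939) = √(83/6)*(-268/939) = (√498/6)*(-268/939) = -134*√498/2817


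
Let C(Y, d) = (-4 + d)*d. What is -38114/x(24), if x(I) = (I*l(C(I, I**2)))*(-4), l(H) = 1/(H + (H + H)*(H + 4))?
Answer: 86195828491344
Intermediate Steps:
C(Y, d) = d*(-4 + d)
l(H) = 1/(H + 2*H*(4 + H)) (l(H) = 1/(H + (2*H)*(4 + H)) = 1/(H + 2*H*(4 + H)))
x(I) = -4/(I*(-4 + I**2)*(9 + 2*I**2*(-4 + I**2))) (x(I) = (I*(1/(((I**2*(-4 + I**2)))*(9 + 2*(I**2*(-4 + I**2))))))*(-4) = (I*((1/(I**2*(-4 + I**2)))/(9 + 2*I**2*(-4 + I**2))))*(-4) = (I*(1/(I**2*(-4 + I**2)*(9 + 2*I**2*(-4 + I**2)))))*(-4) = (1/(I*(-4 + I**2)*(9 + 2*I**2*(-4 + I**2))))*(-4) = -4/(I*(-4 + I**2)*(9 + 2*I**2*(-4 + I**2))))
-38114/x(24) = -38114*(-6*(-4 + 24**2)*(9 + 2*24**2*(-4 + 24**2))) = -38114*(-6*(-4 + 576)*(9 + 2*576*(-4 + 576))) = -38114/((-4*1/24/(572*(9 + 2*576*572)))) = -38114/((-4*1/24*1/572/(9 + 658944))) = -38114/((-4*1/24*1/572/658953)) = -38114/((-4*1/24*1/572*1/658953)) = -38114/(-1/2261526696) = -38114*(-2261526696) = 86195828491344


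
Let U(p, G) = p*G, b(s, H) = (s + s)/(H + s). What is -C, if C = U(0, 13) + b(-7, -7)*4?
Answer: -4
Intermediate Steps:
b(s, H) = 2*s/(H + s) (b(s, H) = (2*s)/(H + s) = 2*s/(H + s))
U(p, G) = G*p
C = 4 (C = 13*0 + (2*(-7)/(-7 - 7))*4 = 0 + (2*(-7)/(-14))*4 = 0 + (2*(-7)*(-1/14))*4 = 0 + 1*4 = 0 + 4 = 4)
-C = -1*4 = -4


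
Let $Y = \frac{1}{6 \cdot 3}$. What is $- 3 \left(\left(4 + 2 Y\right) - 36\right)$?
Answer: $\frac{287}{3} \approx 95.667$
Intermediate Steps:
$Y = \frac{1}{18} \approx 0.055556$
$- 3 \left(\left(4 + 2 Y\right) - 36\right) = - 3 \left(\left(4 + 2 \cdot \frac{1}{18}\right) - 36\right) = - 3 \left(\left(4 + \frac{1}{9}\right) - 36\right) = - 3 \left(\frac{37}{9} - 36\right) = \left(-3\right) \left(- \frac{287}{9}\right) = \frac{287}{3}$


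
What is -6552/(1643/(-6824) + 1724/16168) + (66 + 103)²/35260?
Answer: 3186168431349371/65228567060 ≈ 48846.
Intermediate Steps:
-6552/(1643/(-6824) + 1724/16168) + (66 + 103)²/35260 = -6552/(1643*(-1/6824) + 1724*(1/16168)) + 169²*(1/35260) = -6552/(-1643/6824 + 431/4042) + 28561*(1/35260) = -6552/(-1849931/13791304) + 28561/35260 = -6552*(-13791304/1849931) + 28561/35260 = 90360623808/1849931 + 28561/35260 = 3186168431349371/65228567060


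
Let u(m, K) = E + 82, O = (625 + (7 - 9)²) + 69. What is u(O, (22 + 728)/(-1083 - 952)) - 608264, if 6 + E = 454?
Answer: -607734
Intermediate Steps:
E = 448 (E = -6 + 454 = 448)
O = 698 (O = (625 + (-2)²) + 69 = (625 + 4) + 69 = 629 + 69 = 698)
u(m, K) = 530 (u(m, K) = 448 + 82 = 530)
u(O, (22 + 728)/(-1083 - 952)) - 608264 = 530 - 608264 = -607734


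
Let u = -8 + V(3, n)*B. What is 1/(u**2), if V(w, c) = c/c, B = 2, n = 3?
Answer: 1/36 ≈ 0.027778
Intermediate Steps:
V(w, c) = 1
u = -6 (u = -8 + 1*2 = -8 + 2 = -6)
1/(u**2) = 1/((-6)**2) = 1/36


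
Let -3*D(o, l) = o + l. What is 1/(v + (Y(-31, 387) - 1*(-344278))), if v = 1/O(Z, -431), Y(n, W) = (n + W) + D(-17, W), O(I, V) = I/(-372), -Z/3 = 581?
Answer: 1743/600482464 ≈ 2.9027e-6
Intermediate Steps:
Z = -1743 (Z = -3*581 = -1743)
D(o, l) = -l/3 - o/3 (D(o, l) = -(o + l)/3 = -(l + o)/3 = -l/3 - o/3)
O(I, V) = -I/372 (O(I, V) = I*(-1/372) = -I/372)
Y(n, W) = 17/3 + n + 2*W/3 (Y(n, W) = (n + W) + (-W/3 - 1/3*(-17)) = (W + n) + (-W/3 + 17/3) = (W + n) + (17/3 - W/3) = 17/3 + n + 2*W/3)
v = 124/581 (v = 1/(-1/372*(-1743)) = 1/(581/124) = 124/581 ≈ 0.21343)
1/(v + (Y(-31, 387) - 1*(-344278))) = 1/(124/581 + ((17/3 - 31 + (2/3)*387) - 1*(-344278))) = 1/(124/581 + ((17/3 - 31 + 258) + 344278)) = 1/(124/581 + (698/3 + 344278)) = 1/(124/581 + 1033532/3) = 1/(600482464/1743) = 1743/600482464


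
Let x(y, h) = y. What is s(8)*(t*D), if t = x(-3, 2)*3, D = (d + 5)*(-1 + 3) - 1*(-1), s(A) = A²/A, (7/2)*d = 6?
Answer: -7272/7 ≈ -1038.9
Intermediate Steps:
d = 12/7 (d = (2/7)*6 = 12/7 ≈ 1.7143)
s(A) = A
D = 101/7 (D = (12/7 + 5)*(-1 + 3) - 1*(-1) = (47/7)*2 + 1 = 94/7 + 1 = 101/7 ≈ 14.429)
t = -9 (t = -3*3 = -9)
s(8)*(t*D) = 8*(-9*101/7) = 8*(-909/7) = -7272/7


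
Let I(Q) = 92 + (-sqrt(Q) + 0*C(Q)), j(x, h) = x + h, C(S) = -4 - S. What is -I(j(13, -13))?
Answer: -92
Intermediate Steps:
j(x, h) = h + x
I(Q) = 92 - sqrt(Q) (I(Q) = 92 + (-sqrt(Q) + 0*(-4 - Q)) = 92 + (-sqrt(Q) + 0) = 92 - sqrt(Q))
-I(j(13, -13)) = -(92 - sqrt(-13 + 13)) = -(92 - sqrt(0)) = -(92 - 1*0) = -(92 + 0) = -1*92 = -92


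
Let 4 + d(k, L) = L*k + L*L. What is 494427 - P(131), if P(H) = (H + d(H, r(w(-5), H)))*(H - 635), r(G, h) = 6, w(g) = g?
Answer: 972723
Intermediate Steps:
d(k, L) = -4 + L**2 + L*k (d(k, L) = -4 + (L*k + L*L) = -4 + (L*k + L**2) = -4 + (L**2 + L*k) = -4 + L**2 + L*k)
P(H) = (-635 + H)*(32 + 7*H) (P(H) = (H + (-4 + 6**2 + 6*H))*(H - 635) = (H + (-4 + 36 + 6*H))*(-635 + H) = (H + (32 + 6*H))*(-635 + H) = (32 + 7*H)*(-635 + H) = (-635 + H)*(32 + 7*H))
494427 - P(131) = 494427 - (-20320 - 4413*131 + 7*131**2) = 494427 - (-20320 - 578103 + 7*17161) = 494427 - (-20320 - 578103 + 120127) = 494427 - 1*(-478296) = 494427 + 478296 = 972723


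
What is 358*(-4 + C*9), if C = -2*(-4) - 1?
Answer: 21122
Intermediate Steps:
C = 7 (C = 8 - 1 = 7)
358*(-4 + C*9) = 358*(-4 + 7*9) = 358*(-4 + 63) = 358*59 = 21122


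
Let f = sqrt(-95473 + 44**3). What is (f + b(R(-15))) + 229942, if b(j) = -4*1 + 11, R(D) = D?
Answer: 229949 + I*sqrt(10289) ≈ 2.2995e+5 + 101.43*I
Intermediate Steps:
b(j) = 7 (b(j) = -4 + 11 = 7)
f = I*sqrt(10289) (f = sqrt(-95473 + 85184) = sqrt(-10289) = I*sqrt(10289) ≈ 101.43*I)
(f + b(R(-15))) + 229942 = (I*sqrt(10289) + 7) + 229942 = (7 + I*sqrt(10289)) + 229942 = 229949 + I*sqrt(10289)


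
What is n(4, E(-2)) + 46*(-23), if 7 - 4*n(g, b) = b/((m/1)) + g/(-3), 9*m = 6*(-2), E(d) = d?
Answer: -25351/24 ≈ -1056.3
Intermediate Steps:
m = -4/3 (m = (6*(-2))/9 = (⅑)*(-12) = -4/3 ≈ -1.3333)
n(g, b) = 7/4 + g/12 + 3*b/16 (n(g, b) = 7/4 - (b/((-4/3/1)) + g/(-3))/4 = 7/4 - (b/((-4/3*1)) + g*(-⅓))/4 = 7/4 - (b/(-4/3) - g/3)/4 = 7/4 - (b*(-¾) - g/3)/4 = 7/4 - (-3*b/4 - g/3)/4 = 7/4 + (g/12 + 3*b/16) = 7/4 + g/12 + 3*b/16)
n(4, E(-2)) + 46*(-23) = (7/4 + (1/12)*4 + (3/16)*(-2)) + 46*(-23) = (7/4 + ⅓ - 3/8) - 1058 = 41/24 - 1058 = -25351/24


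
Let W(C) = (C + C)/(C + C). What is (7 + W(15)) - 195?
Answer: -187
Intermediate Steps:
W(C) = 1 (W(C) = (2*C)/((2*C)) = (2*C)*(1/(2*C)) = 1)
(7 + W(15)) - 195 = (7 + 1) - 195 = 8 - 195 = -187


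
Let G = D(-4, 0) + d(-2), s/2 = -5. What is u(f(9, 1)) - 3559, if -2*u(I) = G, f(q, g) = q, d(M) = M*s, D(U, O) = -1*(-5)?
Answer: -7143/2 ≈ -3571.5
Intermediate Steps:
s = -10 (s = 2*(-5) = -10)
D(U, O) = 5
d(M) = -10*M (d(M) = M*(-10) = -10*M)
G = 25 (G = 5 - 10*(-2) = 5 + 20 = 25)
u(I) = -25/2 (u(I) = -1/2*25 = -25/2)
u(f(9, 1)) - 3559 = -25/2 - 3559 = -7143/2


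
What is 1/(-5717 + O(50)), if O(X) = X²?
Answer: -1/3217 ≈ -0.00031085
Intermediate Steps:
1/(-5717 + O(50)) = 1/(-5717 + 50²) = 1/(-5717 + 2500) = 1/(-3217) = -1/3217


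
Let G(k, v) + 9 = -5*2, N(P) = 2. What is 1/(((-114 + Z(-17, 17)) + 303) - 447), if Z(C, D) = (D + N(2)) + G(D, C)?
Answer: -1/258 ≈ -0.0038760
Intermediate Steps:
G(k, v) = -19 (G(k, v) = -9 - 5*2 = -9 - 10 = -19)
Z(C, D) = -17 + D (Z(C, D) = (D + 2) - 19 = (2 + D) - 19 = -17 + D)
1/(((-114 + Z(-17, 17)) + 303) - 447) = 1/(((-114 + (-17 + 17)) + 303) - 447) = 1/(((-114 + 0) + 303) - 447) = 1/((-114 + 303) - 447) = 1/(189 - 447) = 1/(-258) = -1/258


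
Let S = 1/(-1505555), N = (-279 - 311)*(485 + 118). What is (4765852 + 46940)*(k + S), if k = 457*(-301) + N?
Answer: -3574609485208368912/1505555 ≈ -2.3743e+12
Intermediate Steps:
N = -355770 (N = -590*603 = -355770)
k = -493327 (k = 457*(-301) - 355770 = -137557 - 355770 = -493327)
S = -1/1505555 ≈ -6.6421e-7
(4765852 + 46940)*(k + S) = (4765852 + 46940)*(-493327 - 1/1505555) = 4812792*(-742730931486/1505555) = -3574609485208368912/1505555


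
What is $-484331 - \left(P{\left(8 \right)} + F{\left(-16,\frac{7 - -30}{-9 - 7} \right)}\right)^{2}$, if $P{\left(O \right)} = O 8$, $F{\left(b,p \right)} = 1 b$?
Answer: $-486635$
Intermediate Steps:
$F{\left(b,p \right)} = b$
$P{\left(O \right)} = 8 O$
$-484331 - \left(P{\left(8 \right)} + F{\left(-16,\frac{7 - -30}{-9 - 7} \right)}\right)^{2} = -484331 - \left(8 \cdot 8 - 16\right)^{2} = -484331 - \left(64 - 16\right)^{2} = -484331 - 48^{2} = -484331 - 2304 = -486635$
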